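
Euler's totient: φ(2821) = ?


2821 = 7 × 13 × 31
Prime factors: 7, 13, 31
φ(2821) = 2821 × (1-1/7) × (1-1/13) × (1-1/31)
= 2821 × 6/7 × 12/13 × 30/31 = 2160

φ(2821) = 2160


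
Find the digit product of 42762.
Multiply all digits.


4 × 2 × 7 × 6 × 2 = 672


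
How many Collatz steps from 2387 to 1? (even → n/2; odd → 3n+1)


2387 → 7162 → 3581 → 10744 → 5372 → 2686 → 1343 → 4030 → 2015 → 6046 → 3023 → 9070 → 4535 → 13606 → 6803 → 20410 → 10205 → 30616 → 15308 → 7654 → 3827 → 11482 → 5741 → 17224 → 8612 → 4306 → 2153 → 6460 → 3230 → 1615 → 4846 → 2423 → 7270 → 3635 → 10906 → 5453 → 16360 → 8180 → 4090 → 2045 → 6136 → 3068 → 1534 → 767 → 2302 → 1151 → 3454 → 1727 → 5182 → 2591 → 7774 → 3887 → 11662 → 5831 → 17494 → 8747 → 26242 → 13121 → 39364 → 19682 → 9841 → 29524 → 14762 → 7381 → 22144 → 11072 → 5536 → 2768 → 1384 → 692 → 346 → 173 → 520 → 260 → 130 → 65 → 196 → 98 → 49 → 148 → 74 → 37 → 112 → 56 → 28 → 14 → 7 → 22 → 11 → 34 → 17 → 52 → 26 → 13 → 40 → 20 → 10 → 5 → 16 → 8 → 4 → 2 → 1
Total steps = 102

102 steps


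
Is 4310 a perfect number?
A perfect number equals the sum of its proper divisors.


Proper divisors of 4310: 1, 2, 5, 10, 431, 862, 2155
Sum = 1 + 2 + 5 + 10 + 431 + 862 + 2155 = 3466

No, 4310 is not perfect (3466 ≠ 4310)


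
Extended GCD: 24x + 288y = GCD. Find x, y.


Tabular extended Euclidean (each row: r = 24*s + 288*t):
r=24, s=1, t=0
r=288, s=0, t=1
q=0: r=24, s=1, t=0   [24*(1) + 288*(0) = 24]
q=12: r=0, s=-12, t=1   [24*(-12) + 288*(1) = 0]
GCD = 24; from the row with r=24: x=1, y=0
Check: 24*(1) + 288*(0) = 24 + 0 = 24

GCD = 24, x = 1, y = 0


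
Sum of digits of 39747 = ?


3 + 9 + 7 + 4 + 7 = 30


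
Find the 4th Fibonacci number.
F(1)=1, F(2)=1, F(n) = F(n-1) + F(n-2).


Sequence: 1, 1, 2, 3
F(4) = 3


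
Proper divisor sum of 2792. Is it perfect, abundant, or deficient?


Proper divisors: 1, 2, 4, 8, 349, 698, 1396
Sum = 1 + 2 + 4 + 8 + 349 + 698 + 1396 = 2458
2458 < 2792 → deficient

s(2792) = 2458 (deficient)


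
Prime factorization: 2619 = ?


2619 / 3 = 873
873 / 3 = 291
291 / 3 = 97
97 / 97 = 1
2619 = 3^3 × 97


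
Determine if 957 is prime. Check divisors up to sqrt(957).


957 / 3 = 319 (exact division)
957 is NOT prime.

No, 957 is not prime


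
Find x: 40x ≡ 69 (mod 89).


GCD(40, 89) = 1, unique solution
a^(-1) mod 89 = 69
x = 69 * 69 mod 89 = 44

x ≡ 44 (mod 89)


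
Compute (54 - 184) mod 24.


54 - 184 = -130
-130 mod 24 = 14


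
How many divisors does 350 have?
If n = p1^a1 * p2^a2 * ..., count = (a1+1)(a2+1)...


350 = 2^1 × 5^2 × 7^1
d(350) = (1+1) × (2+1) × (1+1) = 12

12 divisors


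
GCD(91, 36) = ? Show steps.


91 = 2 * 36 + 19
36 = 1 * 19 + 17
19 = 1 * 17 + 2
17 = 8 * 2 + 1
2 = 2 * 1 + 0
GCD = 1


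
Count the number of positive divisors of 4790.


4790 = 2^1 × 5^1 × 479^1
d(4790) = (1+1) × (1+1) × (1+1) = 8

8 divisors


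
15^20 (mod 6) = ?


15^1 mod 6 = 3
15^2 mod 6 = 3
15^3 mod 6 = 3
15^4 mod 6 = 3
15^5 mod 6 = 3
15^6 mod 6 = 3
15^7 mod 6 = 3
15^8 mod 6 = 3
15^9 mod 6 = 3
15^10 mod 6 = 3
15^11 mod 6 = 3
15^12 mod 6 = 3
15^13 mod 6 = 3
15^14 mod 6 = 3
15^15 mod 6 = 3
15^16 mod 6 = 3
15^17 mod 6 = 3
15^18 mod 6 = 3
15^19 mod 6 = 3
15^20 mod 6 = 3


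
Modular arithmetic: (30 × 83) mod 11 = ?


30 × 83 = 2490
2490 mod 11 = 4


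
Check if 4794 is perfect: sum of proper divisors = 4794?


Proper divisors of 4794: 1, 2, 3, 6, 17, 34, 47, 51, 94, 102, 141, 282, 799, 1598, 2397
Sum = 1 + 2 + 3 + 6 + 17 + 34 + 47 + 51 + 94 + 102 + 141 + 282 + 799 + 1598 + 2397 = 5574

No, 4794 is not perfect (5574 ≠ 4794)


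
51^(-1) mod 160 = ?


Use the extended Euclidean algorithm on (160, 51); each row r = 160*s + 51*t:
r=160, s=1, t=0
r=51, s=0, t=1
q=3: r=7, s=1, t=-3   [160*(1) + 51*(-3) = 7]
q=7: r=2, s=-7, t=22   [160*(-7) + 51*(22) = 2]
q=3: r=1, s=22, t=-69   [160*(22) + 51*(-69) = 1]
q=2: r=0, s=-51, t=160   [160*(-51) + 51*(160) = 0]
GCD = 1 with t = -69, so 51*(-69) ≡ 1 (mod 160)
Inverse = -69 mod 160 = 91
Check: 51 * 91 = 4641 ≡ 1 (mod 160)

51^(-1) ≡ 91 (mod 160)


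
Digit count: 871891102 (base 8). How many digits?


871891102 in base 8 = 6376000236
Number of digits = 10

10 digits (base 8)


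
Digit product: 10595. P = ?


1 × 0 × 5 × 9 × 5 = 0


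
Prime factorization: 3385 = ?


3385 / 5 = 677
677 / 677 = 1
3385 = 5 × 677


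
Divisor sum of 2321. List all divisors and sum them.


Divisors of 2321: 1, 11, 211, 2321
Sum = 1 + 11 + 211 + 2321 = 2544

σ(2321) = 2544


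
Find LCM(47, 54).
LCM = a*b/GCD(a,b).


GCD(47, 54) = 1
LCM = 47*54/1 = 2538/1 = 2538

LCM = 2538


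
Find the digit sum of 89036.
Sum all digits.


8 + 9 + 0 + 3 + 6 = 26


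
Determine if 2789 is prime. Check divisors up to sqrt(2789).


Check divisors up to sqrt(2789) = 52.8110
No divisors found.
2789 is prime.

Yes, 2789 is prime


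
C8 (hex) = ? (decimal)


C8 (base 16) = 200 (decimal)
200 (decimal) = 200 (base 10)


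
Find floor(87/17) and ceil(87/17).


87/17 = 5.1176
floor = 5
ceil = 6

floor = 5, ceil = 6


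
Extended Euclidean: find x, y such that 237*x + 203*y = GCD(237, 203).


Tabular extended Euclidean (each row: r = 237*s + 203*t):
r=237, s=1, t=0
r=203, s=0, t=1
q=1: r=34, s=1, t=-1   [237*(1) + 203*(-1) = 34]
q=5: r=33, s=-5, t=6   [237*(-5) + 203*(6) = 33]
q=1: r=1, s=6, t=-7   [237*(6) + 203*(-7) = 1]
q=33: r=0, s=-203, t=237   [237*(-203) + 203*(237) = 0]
GCD = 1; from the row with r=1: x=6, y=-7
Check: 237*(6) + 203*(-7) = 1422 - 1421 = 1

GCD = 1, x = 6, y = -7


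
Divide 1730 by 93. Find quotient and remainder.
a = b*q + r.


1730 = 93 * 18 + 56
Check: 1674 + 56 = 1730

q = 18, r = 56


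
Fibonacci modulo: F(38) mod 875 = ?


F(k) mod 875 for k=1..38:
1, 1, 2, 3, 5, 8, 13, 21, 34, 55, 89, 144, 233, 377, 610, 112, 722, 834, 681, 640, 446, 211, 657, 868, 650, 643, 418, 186, 604, 790, 519, 434, 78, 512, 590, 227, 817, 169
F(38) mod 875 = 169


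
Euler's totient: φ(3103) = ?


3103 = 29 × 107
Prime factors: 29, 107
φ(3103) = 3103 × (1-1/29) × (1-1/107)
= 3103 × 28/29 × 106/107 = 2968

φ(3103) = 2968


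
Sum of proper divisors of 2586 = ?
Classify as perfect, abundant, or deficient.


Proper divisors: 1, 2, 3, 6, 431, 862, 1293
Sum = 1 + 2 + 3 + 6 + 431 + 862 + 1293 = 2598
2598 > 2586 → abundant

s(2586) = 2598 (abundant)


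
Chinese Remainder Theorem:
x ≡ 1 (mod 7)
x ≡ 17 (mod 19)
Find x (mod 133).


M = 7*19 = 133
M1 = M/7 = 19, M2 = M/19 = 7
M1^(-1) mod 7 = 3, M2^(-1) mod 19 = 11
x = 1*19*3 + 17*7*11 = 1366
1366 mod 133 = 36
Check: 36 mod 7 = 1 ✓, 36 mod 19 = 17 ✓

x ≡ 36 (mod 133)


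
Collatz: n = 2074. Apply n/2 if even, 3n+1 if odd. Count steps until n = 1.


2074 → 1037 → 3112 → 1556 → 778 → 389 → 1168 → 584 → 292 → 146 → 73 → 220 → 110 → 55 → 166 → 83 → 250 → 125 → 376 → 188 → 94 → 47 → 142 → 71 → 214 → 107 → 322 → 161 → 484 → 242 → 121 → 364 → 182 → 91 → 274 → 137 → 412 → 206 → 103 → 310 → 155 → 466 → 233 → 700 → 350 → 175 → 526 → 263 → 790 → 395 → 1186 → 593 → 1780 → 890 → 445 → 1336 → 668 → 334 → 167 → 502 → 251 → 754 → 377 → 1132 → 566 → 283 → 850 → 425 → 1276 → 638 → 319 → 958 → 479 → 1438 → 719 → 2158 → 1079 → 3238 → 1619 → 4858 → 2429 → 7288 → 3644 → 1822 → 911 → 2734 → 1367 → 4102 → 2051 → 6154 → 3077 → 9232 → 4616 → 2308 → 1154 → 577 → 1732 → 866 → 433 → 1300 → 650 → 325 → 976 → 488 → 244 → 122 → 61 → 184 → 92 → 46 → 23 → 70 → 35 → 106 → 53 → 160 → 80 → 40 → 20 → 10 → 5 → 16 → 8 → 4 → 2 → 1
Total steps = 125

125 steps


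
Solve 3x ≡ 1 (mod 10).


GCD(3, 10) = 1, unique solution
a^(-1) mod 10 = 7
x = 7 * 1 mod 10 = 7

x ≡ 7 (mod 10)


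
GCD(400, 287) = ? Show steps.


400 = 1 * 287 + 113
287 = 2 * 113 + 61
113 = 1 * 61 + 52
61 = 1 * 52 + 9
52 = 5 * 9 + 7
9 = 1 * 7 + 2
7 = 3 * 2 + 1
2 = 2 * 1 + 0
GCD = 1


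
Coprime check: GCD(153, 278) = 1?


Euclidean algorithm:
278 = 1 * 153 + 125
153 = 1 * 125 + 28
125 = 4 * 28 + 13
28 = 2 * 13 + 2
13 = 6 * 2 + 1
2 = 2 * 1 + 0
GCD(153, 278) = 1

Yes, coprime (GCD = 1)


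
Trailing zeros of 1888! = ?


floor(1888/5) = 377
floor(1888/25) = 75
floor(1888/125) = 15
floor(1888/625) = 3
Total = 470

470 trailing zeros


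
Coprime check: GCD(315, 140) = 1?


Euclidean algorithm:
315 = 2 * 140 + 35
140 = 4 * 35 + 0
GCD(315, 140) = 35

No, not coprime (GCD = 35)


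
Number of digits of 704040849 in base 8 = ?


704040849 in base 8 = 5175547621
Number of digits = 10

10 digits (base 8)


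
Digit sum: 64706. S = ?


6 + 4 + 7 + 0 + 6 = 23


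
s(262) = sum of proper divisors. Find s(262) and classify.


Proper divisors: 1, 2, 131
Sum = 1 + 2 + 131 = 134
134 < 262 → deficient

s(262) = 134 (deficient)


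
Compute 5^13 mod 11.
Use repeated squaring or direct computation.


5^1 mod 11 = 5
5^2 mod 11 = 3
5^3 mod 11 = 4
5^4 mod 11 = 9
5^5 mod 11 = 1
5^6 mod 11 = 5
5^7 mod 11 = 3
5^8 mod 11 = 4
5^9 mod 11 = 9
5^10 mod 11 = 1
5^11 mod 11 = 5
5^12 mod 11 = 3
5^13 mod 11 = 4


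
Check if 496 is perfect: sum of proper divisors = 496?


Proper divisors of 496: 1, 2, 4, 8, 16, 31, 62, 124, 248
Sum = 1 + 2 + 4 + 8 + 16 + 31 + 62 + 124 + 248 = 496

Yes, 496 is perfect (496 = 496)


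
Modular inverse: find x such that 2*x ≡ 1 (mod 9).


Use the extended Euclidean algorithm on (9, 2); each row r = 9*s + 2*t:
r=9, s=1, t=0
r=2, s=0, t=1
q=4: r=1, s=1, t=-4   [9*(1) + 2*(-4) = 1]
q=2: r=0, s=-2, t=9   [9*(-2) + 2*(9) = 0]
GCD = 1 with t = -4, so 2*(-4) ≡ 1 (mod 9)
Inverse = -4 mod 9 = 5
Check: 2 * 5 = 10 ≡ 1 (mod 9)

2^(-1) ≡ 5 (mod 9)


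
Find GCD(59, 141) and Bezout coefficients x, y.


Tabular extended Euclidean (each row: r = 59*s + 141*t):
r=59, s=1, t=0
r=141, s=0, t=1
q=0: r=59, s=1, t=0   [59*(1) + 141*(0) = 59]
q=2: r=23, s=-2, t=1   [59*(-2) + 141*(1) = 23]
q=2: r=13, s=5, t=-2   [59*(5) + 141*(-2) = 13]
q=1: r=10, s=-7, t=3   [59*(-7) + 141*(3) = 10]
q=1: r=3, s=12, t=-5   [59*(12) + 141*(-5) = 3]
q=3: r=1, s=-43, t=18   [59*(-43) + 141*(18) = 1]
q=3: r=0, s=141, t=-59   [59*(141) + 141*(-59) = 0]
GCD = 1; from the row with r=1: x=-43, y=18
Check: 59*(-43) + 141*(18) = -2537 + 2538 = 1

GCD = 1, x = -43, y = 18


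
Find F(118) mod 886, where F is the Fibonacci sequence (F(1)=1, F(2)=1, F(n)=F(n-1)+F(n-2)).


F(k) mod 886 for k=1..118:
1, 1, 2, 3, 5, 8, 13, 21, 34, 55, 89, 144, 233, 377, 610, 101, 711, 812, 637, 563, 314, 877, 305, 296, 601, 11, 612, 623, 349, 86, 435, 521, 70, 591, 661, 366, 141, 507, 648, 269, 31, 300, 331, 631, 76, 707, 783, 604, 501, 219, 720, 53, 773, 826, 713, 653, 480, 247, 727, 88, 815, 17, 832, 849, 795, 758, 667, 539, 320, 859, 293, 266, 559, 825, 498, 437, 49, 486, 535, 135, 670, 805, 589, 508, 211, 719, 44, 763, 807, 684, 605, 403, 122, 525, 647, 286, 47, 333, 380, 713, 207, 34, 241, 275, 516, 791, 421, 326, 747, 187, 48, 235, 283, 518, 801, 433, 348, 781
F(118) mod 886 = 781


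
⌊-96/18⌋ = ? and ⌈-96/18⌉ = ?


-96/18 = -5.3333
floor = -6
ceil = -5

floor = -6, ceil = -5


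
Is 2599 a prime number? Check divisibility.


2599 / 23 = 113 (exact division)
2599 is NOT prime.

No, 2599 is not prime


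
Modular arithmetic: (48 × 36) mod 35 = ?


48 × 36 = 1728
1728 mod 35 = 13


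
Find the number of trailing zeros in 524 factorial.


floor(524/5) = 104
floor(524/25) = 20
floor(524/125) = 4
Total = 128

128 trailing zeros


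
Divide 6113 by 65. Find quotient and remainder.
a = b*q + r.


6113 = 65 * 94 + 3
Check: 6110 + 3 = 6113

q = 94, r = 3


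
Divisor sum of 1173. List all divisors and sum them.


Divisors of 1173: 1, 3, 17, 23, 51, 69, 391, 1173
Sum = 1 + 3 + 17 + 23 + 51 + 69 + 391 + 1173 = 1728

σ(1173) = 1728


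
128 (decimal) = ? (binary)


128 (base 10) = 128 (decimal)
128 (decimal) = 10000000 (base 2)


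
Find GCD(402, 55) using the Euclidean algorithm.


402 = 7 * 55 + 17
55 = 3 * 17 + 4
17 = 4 * 4 + 1
4 = 4 * 1 + 0
GCD = 1


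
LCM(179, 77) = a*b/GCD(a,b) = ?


GCD(179, 77) = 1
LCM = 179*77/1 = 13783/1 = 13783

LCM = 13783


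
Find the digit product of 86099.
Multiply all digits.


8 × 6 × 0 × 9 × 9 = 0


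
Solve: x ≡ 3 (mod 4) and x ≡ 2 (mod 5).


M = 4*5 = 20
M1 = M/4 = 5, M2 = M/5 = 4
M1^(-1) mod 4 = 1, M2^(-1) mod 5 = 4
x = 3*5*1 + 2*4*4 = 47
47 mod 20 = 7
Check: 7 mod 4 = 3 ✓, 7 mod 5 = 2 ✓

x ≡ 7 (mod 20)


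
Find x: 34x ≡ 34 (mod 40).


GCD(34, 40) = 2 divides 34
Divide: 17x ≡ 17 (mod 20)
x ≡ 1 (mod 20)


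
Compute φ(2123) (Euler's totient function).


2123 = 11 × 193
Prime factors: 11, 193
φ(2123) = 2123 × (1-1/11) × (1-1/193)
= 2123 × 10/11 × 192/193 = 1920

φ(2123) = 1920


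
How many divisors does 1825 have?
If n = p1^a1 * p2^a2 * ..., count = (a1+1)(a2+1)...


1825 = 5^2 × 73^1
d(1825) = (2+1) × (1+1) = 6

6 divisors


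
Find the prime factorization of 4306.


4306 / 2 = 2153
2153 / 2153 = 1
4306 = 2 × 2153


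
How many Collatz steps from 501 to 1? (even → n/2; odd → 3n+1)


501 → 1504 → 752 → 376 → 188 → 94 → 47 → 142 → 71 → 214 → 107 → 322 → 161 → 484 → 242 → 121 → 364 → 182 → 91 → 274 → 137 → 412 → 206 → 103 → 310 → 155 → 466 → 233 → 700 → 350 → 175 → 526 → 263 → 790 → 395 → 1186 → 593 → 1780 → 890 → 445 → 1336 → 668 → 334 → 167 → 502 → 251 → 754 → 377 → 1132 → 566 → 283 → 850 → 425 → 1276 → 638 → 319 → 958 → 479 → 1438 → 719 → 2158 → 1079 → 3238 → 1619 → 4858 → 2429 → 7288 → 3644 → 1822 → 911 → 2734 → 1367 → 4102 → 2051 → 6154 → 3077 → 9232 → 4616 → 2308 → 1154 → 577 → 1732 → 866 → 433 → 1300 → 650 → 325 → 976 → 488 → 244 → 122 → 61 → 184 → 92 → 46 → 23 → 70 → 35 → 106 → 53 → 160 → 80 → 40 → 20 → 10 → 5 → 16 → 8 → 4 → 2 → 1
Total steps = 110

110 steps


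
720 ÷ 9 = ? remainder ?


720 = 9 * 80 + 0
Check: 720 + 0 = 720

q = 80, r = 0


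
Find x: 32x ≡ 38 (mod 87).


GCD(32, 87) = 1, unique solution
a^(-1) mod 87 = 68
x = 68 * 38 mod 87 = 61

x ≡ 61 (mod 87)


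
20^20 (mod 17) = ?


20^1 mod 17 = 3
20^2 mod 17 = 9
20^3 mod 17 = 10
20^4 mod 17 = 13
20^5 mod 17 = 5
20^6 mod 17 = 15
20^7 mod 17 = 11
20^8 mod 17 = 16
20^9 mod 17 = 14
20^10 mod 17 = 8
20^11 mod 17 = 7
20^12 mod 17 = 4
20^13 mod 17 = 12
20^14 mod 17 = 2
20^15 mod 17 = 6
20^16 mod 17 = 1
20^17 mod 17 = 3
20^18 mod 17 = 9
20^19 mod 17 = 10
20^20 mod 17 = 13


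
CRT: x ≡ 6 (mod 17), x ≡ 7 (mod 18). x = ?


M = 17*18 = 306
M1 = M/17 = 18, M2 = M/18 = 17
M1^(-1) mod 17 = 1, M2^(-1) mod 18 = 17
x = 6*18*1 + 7*17*17 = 2131
2131 mod 306 = 295
Check: 295 mod 17 = 6 ✓, 295 mod 18 = 7 ✓

x ≡ 295 (mod 306)


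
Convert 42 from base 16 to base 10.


42 (base 16) = 66 (decimal)
66 (decimal) = 66 (base 10)


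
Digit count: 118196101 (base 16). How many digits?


118196101 in base 16 = 70B8785
Number of digits = 7

7 digits (base 16)


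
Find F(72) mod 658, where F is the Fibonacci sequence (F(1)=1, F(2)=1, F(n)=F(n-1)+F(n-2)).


F(k) mod 658 for k=1..72:
1, 1, 2, 3, 5, 8, 13, 21, 34, 55, 89, 144, 233, 377, 610, 329, 281, 610, 233, 185, 418, 603, 363, 308, 13, 321, 334, 655, 331, 328, 1, 329, 330, 1, 331, 332, 5, 337, 342, 21, 363, 384, 89, 473, 562, 377, 281, 0, 281, 281, 562, 185, 89, 274, 363, 637, 342, 321, 5, 326, 331, 657, 330, 329, 1, 330, 331, 3, 334, 337, 13, 350
F(72) mod 658 = 350


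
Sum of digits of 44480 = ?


4 + 4 + 4 + 8 + 0 = 20


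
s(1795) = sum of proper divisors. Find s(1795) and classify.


Proper divisors: 1, 5, 359
Sum = 1 + 5 + 359 = 365
365 < 1795 → deficient

s(1795) = 365 (deficient)


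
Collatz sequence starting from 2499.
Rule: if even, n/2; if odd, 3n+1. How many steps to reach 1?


2499 → 7498 → 3749 → 11248 → 5624 → 2812 → 1406 → 703 → 2110 → 1055 → 3166 → 1583 → 4750 → 2375 → 7126 → 3563 → 10690 → 5345 → 16036 → 8018 → 4009 → 12028 → 6014 → 3007 → 9022 → 4511 → 13534 → 6767 → 20302 → 10151 → 30454 → 15227 → 45682 → 22841 → 68524 → 34262 → 17131 → 51394 → 25697 → 77092 → 38546 → 19273 → 57820 → 28910 → 14455 → 43366 → 21683 → 65050 → 32525 → 97576 → 48788 → 24394 → 12197 → 36592 → 18296 → 9148 → 4574 → 2287 → 6862 → 3431 → 10294 → 5147 → 15442 → 7721 → 23164 → 11582 → 5791 → 17374 → 8687 → 26062 → 13031 → 39094 → 19547 → 58642 → 29321 → 87964 → 43982 → 21991 → 65974 → 32987 → 98962 → 49481 → 148444 → 74222 → 37111 → 111334 → 55667 → 167002 → 83501 → 250504 → 125252 → 62626 → 31313 → 93940 → 46970 → 23485 → 70456 → 35228 → 17614 → 8807 → 26422 → 13211 → 39634 → 19817 → 59452 → 29726 → 14863 → 44590 → 22295 → 66886 → 33443 → 100330 → 50165 → 150496 → 75248 → 37624 → 18812 → 9406 → 4703 → 14110 → 7055 → 21166 → 10583 → 31750 → 15875 → 47626 → 23813 → 71440 → 35720 → 17860 → 8930 → 4465 → 13396 → 6698 → 3349 → 10048 → 5024 → 2512 → 1256 → 628 → 314 → 157 → 472 → 236 → 118 → 59 → 178 → 89 → 268 → 134 → 67 → 202 → 101 → 304 → 152 → 76 → 38 → 19 → 58 → 29 → 88 → 44 → 22 → 11 → 34 → 17 → 52 → 26 → 13 → 40 → 20 → 10 → 5 → 16 → 8 → 4 → 2 → 1
Total steps = 177

177 steps


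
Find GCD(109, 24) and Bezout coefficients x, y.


Tabular extended Euclidean (each row: r = 109*s + 24*t):
r=109, s=1, t=0
r=24, s=0, t=1
q=4: r=13, s=1, t=-4   [109*(1) + 24*(-4) = 13]
q=1: r=11, s=-1, t=5   [109*(-1) + 24*(5) = 11]
q=1: r=2, s=2, t=-9   [109*(2) + 24*(-9) = 2]
q=5: r=1, s=-11, t=50   [109*(-11) + 24*(50) = 1]
q=2: r=0, s=24, t=-109   [109*(24) + 24*(-109) = 0]
GCD = 1; from the row with r=1: x=-11, y=50
Check: 109*(-11) + 24*(50) = -1199 + 1200 = 1

GCD = 1, x = -11, y = 50


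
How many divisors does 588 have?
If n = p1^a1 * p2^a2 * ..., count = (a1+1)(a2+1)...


588 = 2^2 × 3^1 × 7^2
d(588) = (2+1) × (1+1) × (2+1) = 18

18 divisors


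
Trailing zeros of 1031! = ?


floor(1031/5) = 206
floor(1031/25) = 41
floor(1031/125) = 8
floor(1031/625) = 1
Total = 256

256 trailing zeros


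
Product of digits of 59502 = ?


5 × 9 × 5 × 0 × 2 = 0


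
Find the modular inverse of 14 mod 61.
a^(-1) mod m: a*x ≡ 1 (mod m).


Use the extended Euclidean algorithm on (61, 14); each row r = 61*s + 14*t:
r=61, s=1, t=0
r=14, s=0, t=1
q=4: r=5, s=1, t=-4   [61*(1) + 14*(-4) = 5]
q=2: r=4, s=-2, t=9   [61*(-2) + 14*(9) = 4]
q=1: r=1, s=3, t=-13   [61*(3) + 14*(-13) = 1]
q=4: r=0, s=-14, t=61   [61*(-14) + 14*(61) = 0]
GCD = 1 with t = -13, so 14*(-13) ≡ 1 (mod 61)
Inverse = -13 mod 61 = 48
Check: 14 * 48 = 672 ≡ 1 (mod 61)

14^(-1) ≡ 48 (mod 61)


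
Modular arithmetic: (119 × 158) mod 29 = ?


119 × 158 = 18802
18802 mod 29 = 10


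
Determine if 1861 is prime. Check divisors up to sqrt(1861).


Check divisors up to sqrt(1861) = 43.1393
No divisors found.
1861 is prime.

Yes, 1861 is prime


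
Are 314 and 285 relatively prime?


Euclidean algorithm:
314 = 1 * 285 + 29
285 = 9 * 29 + 24
29 = 1 * 24 + 5
24 = 4 * 5 + 4
5 = 1 * 4 + 1
4 = 4 * 1 + 0
GCD(314, 285) = 1

Yes, coprime (GCD = 1)


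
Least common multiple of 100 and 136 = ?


GCD(100, 136) = 4
LCM = 100*136/4 = 13600/4 = 3400

LCM = 3400


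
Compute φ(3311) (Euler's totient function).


3311 = 7 × 11 × 43
Prime factors: 7, 11, 43
φ(3311) = 3311 × (1-1/7) × (1-1/11) × (1-1/43)
= 3311 × 6/7 × 10/11 × 42/43 = 2520

φ(3311) = 2520


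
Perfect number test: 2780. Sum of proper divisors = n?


Proper divisors of 2780: 1, 2, 4, 5, 10, 20, 139, 278, 556, 695, 1390
Sum = 1 + 2 + 4 + 5 + 10 + 20 + 139 + 278 + 556 + 695 + 1390 = 3100

No, 2780 is not perfect (3100 ≠ 2780)


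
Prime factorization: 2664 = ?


2664 / 2 = 1332
1332 / 2 = 666
666 / 2 = 333
333 / 3 = 111
111 / 3 = 37
37 / 37 = 1
2664 = 2^3 × 3^2 × 37


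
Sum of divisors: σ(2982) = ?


Divisors of 2982: 1, 2, 3, 6, 7, 14, 21, 42, 71, 142, 213, 426, 497, 994, 1491, 2982
Sum = 1 + 2 + 3 + 6 + 7 + 14 + 21 + 42 + 71 + 142 + 213 + 426 + 497 + 994 + 1491 + 2982 = 6912

σ(2982) = 6912


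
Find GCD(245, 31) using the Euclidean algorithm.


245 = 7 * 31 + 28
31 = 1 * 28 + 3
28 = 9 * 3 + 1
3 = 3 * 1 + 0
GCD = 1


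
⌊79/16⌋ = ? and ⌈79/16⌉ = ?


79/16 = 4.9375
floor = 4
ceil = 5

floor = 4, ceil = 5


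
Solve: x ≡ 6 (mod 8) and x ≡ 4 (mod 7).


M = 8*7 = 56
M1 = M/8 = 7, M2 = M/7 = 8
M1^(-1) mod 8 = 7, M2^(-1) mod 7 = 1
x = 6*7*7 + 4*8*1 = 326
326 mod 56 = 46
Check: 46 mod 8 = 6 ✓, 46 mod 7 = 4 ✓

x ≡ 46 (mod 56)


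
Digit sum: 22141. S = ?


2 + 2 + 1 + 4 + 1 = 10


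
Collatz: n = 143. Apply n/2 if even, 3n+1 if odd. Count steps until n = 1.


143 → 430 → 215 → 646 → 323 → 970 → 485 → 1456 → 728 → 364 → 182 → 91 → 274 → 137 → 412 → 206 → 103 → 310 → 155 → 466 → 233 → 700 → 350 → 175 → 526 → 263 → 790 → 395 → 1186 → 593 → 1780 → 890 → 445 → 1336 → 668 → 334 → 167 → 502 → 251 → 754 → 377 → 1132 → 566 → 283 → 850 → 425 → 1276 → 638 → 319 → 958 → 479 → 1438 → 719 → 2158 → 1079 → 3238 → 1619 → 4858 → 2429 → 7288 → 3644 → 1822 → 911 → 2734 → 1367 → 4102 → 2051 → 6154 → 3077 → 9232 → 4616 → 2308 → 1154 → 577 → 1732 → 866 → 433 → 1300 → 650 → 325 → 976 → 488 → 244 → 122 → 61 → 184 → 92 → 46 → 23 → 70 → 35 → 106 → 53 → 160 → 80 → 40 → 20 → 10 → 5 → 16 → 8 → 4 → 2 → 1
Total steps = 103

103 steps


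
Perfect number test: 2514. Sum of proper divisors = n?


Proper divisors of 2514: 1, 2, 3, 6, 419, 838, 1257
Sum = 1 + 2 + 3 + 6 + 419 + 838 + 1257 = 2526

No, 2514 is not perfect (2526 ≠ 2514)


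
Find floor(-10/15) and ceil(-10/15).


-10/15 = -0.6667
floor = -1
ceil = 0

floor = -1, ceil = 0


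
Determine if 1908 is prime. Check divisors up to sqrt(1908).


1908 / 2 = 954 (exact division)
1908 is NOT prime.

No, 1908 is not prime


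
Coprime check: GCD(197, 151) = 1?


Euclidean algorithm:
197 = 1 * 151 + 46
151 = 3 * 46 + 13
46 = 3 * 13 + 7
13 = 1 * 7 + 6
7 = 1 * 6 + 1
6 = 6 * 1 + 0
GCD(197, 151) = 1

Yes, coprime (GCD = 1)


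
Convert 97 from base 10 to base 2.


97 (base 10) = 97 (decimal)
97 (decimal) = 1100001 (base 2)


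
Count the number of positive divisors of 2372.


2372 = 2^2 × 593^1
d(2372) = (2+1) × (1+1) = 6

6 divisors


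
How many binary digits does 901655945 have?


901655945 in base 2 = 110101101111100010110110001001
Number of digits = 30

30 digits (base 2)


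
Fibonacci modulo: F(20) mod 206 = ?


F(k) mod 206 for k=1..20:
1, 1, 2, 3, 5, 8, 13, 21, 34, 55, 89, 144, 27, 171, 198, 163, 155, 112, 61, 173
F(20) mod 206 = 173


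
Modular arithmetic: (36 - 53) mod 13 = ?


36 - 53 = -17
-17 mod 13 = 9


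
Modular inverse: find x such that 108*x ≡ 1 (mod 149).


Use the extended Euclidean algorithm on (149, 108); each row r = 149*s + 108*t:
r=149, s=1, t=0
r=108, s=0, t=1
q=1: r=41, s=1, t=-1   [149*(1) + 108*(-1) = 41]
q=2: r=26, s=-2, t=3   [149*(-2) + 108*(3) = 26]
q=1: r=15, s=3, t=-4   [149*(3) + 108*(-4) = 15]
q=1: r=11, s=-5, t=7   [149*(-5) + 108*(7) = 11]
q=1: r=4, s=8, t=-11   [149*(8) + 108*(-11) = 4]
q=2: r=3, s=-21, t=29   [149*(-21) + 108*(29) = 3]
q=1: r=1, s=29, t=-40   [149*(29) + 108*(-40) = 1]
q=3: r=0, s=-108, t=149   [149*(-108) + 108*(149) = 0]
GCD = 1 with t = -40, so 108*(-40) ≡ 1 (mod 149)
Inverse = -40 mod 149 = 109
Check: 108 * 109 = 11772 ≡ 1 (mod 149)

108^(-1) ≡ 109 (mod 149)


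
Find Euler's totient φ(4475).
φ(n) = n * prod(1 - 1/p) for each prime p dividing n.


4475 = 5^2 × 179
Prime factors: 5, 179
φ(4475) = 4475 × (1-1/5) × (1-1/179)
= 4475 × 4/5 × 178/179 = 3560

φ(4475) = 3560


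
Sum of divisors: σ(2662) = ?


Divisors of 2662: 1, 2, 11, 22, 121, 242, 1331, 2662
Sum = 1 + 2 + 11 + 22 + 121 + 242 + 1331 + 2662 = 4392

σ(2662) = 4392


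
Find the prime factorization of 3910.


3910 / 2 = 1955
1955 / 5 = 391
391 / 17 = 23
23 / 23 = 1
3910 = 2 × 5 × 17 × 23


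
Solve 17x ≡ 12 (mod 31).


GCD(17, 31) = 1, unique solution
a^(-1) mod 31 = 11
x = 11 * 12 mod 31 = 8

x ≡ 8 (mod 31)


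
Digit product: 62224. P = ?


6 × 2 × 2 × 2 × 4 = 192


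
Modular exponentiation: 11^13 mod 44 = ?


11^1 mod 44 = 11
11^2 mod 44 = 33
11^3 mod 44 = 11
11^4 mod 44 = 33
11^5 mod 44 = 11
11^6 mod 44 = 33
11^7 mod 44 = 11
11^8 mod 44 = 33
11^9 mod 44 = 11
11^10 mod 44 = 33
11^11 mod 44 = 11
11^12 mod 44 = 33
11^13 mod 44 = 11


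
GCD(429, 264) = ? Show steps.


429 = 1 * 264 + 165
264 = 1 * 165 + 99
165 = 1 * 99 + 66
99 = 1 * 66 + 33
66 = 2 * 33 + 0
GCD = 33


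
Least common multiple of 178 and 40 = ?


GCD(178, 40) = 2
LCM = 178*40/2 = 7120/2 = 3560

LCM = 3560


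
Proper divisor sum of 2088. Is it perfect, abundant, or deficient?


Proper divisors: 1, 2, 3, 4, 6, 8, 9, 12, 18, 24, 29, 36, 58, 72, 87, 116, 174, 232, 261, 348, 522, 696, 1044
Sum = 1 + 2 + 3 + 4 + 6 + 8 + 9 + 12 + 18 + 24 + 29 + 36 + 58 + 72 + 87 + 116 + 174 + 232 + 261 + 348 + 522 + 696 + 1044 = 3762
3762 > 2088 → abundant

s(2088) = 3762 (abundant)


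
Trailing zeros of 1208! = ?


floor(1208/5) = 241
floor(1208/25) = 48
floor(1208/125) = 9
floor(1208/625) = 1
Total = 299

299 trailing zeros


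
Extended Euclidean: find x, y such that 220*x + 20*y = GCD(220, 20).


Tabular extended Euclidean (each row: r = 220*s + 20*t):
r=220, s=1, t=0
r=20, s=0, t=1
q=11: r=0, s=1, t=-11   [220*(1) + 20*(-11) = 0]
GCD = 20; from the row with r=20: x=0, y=1
Check: 220*(0) + 20*(1) = 0 + 20 = 20

GCD = 20, x = 0, y = 1


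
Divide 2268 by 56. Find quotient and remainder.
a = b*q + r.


2268 = 56 * 40 + 28
Check: 2240 + 28 = 2268

q = 40, r = 28


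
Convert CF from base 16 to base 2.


CF (base 16) = 207 (decimal)
207 (decimal) = 11001111 (base 2)


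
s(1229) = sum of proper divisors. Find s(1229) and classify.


Proper divisors: 1
Sum = 1 = 1
1 < 1229 → deficient

s(1229) = 1 (deficient)


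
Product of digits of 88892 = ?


8 × 8 × 8 × 9 × 2 = 9216


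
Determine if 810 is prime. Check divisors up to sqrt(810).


810 / 2 = 405 (exact division)
810 is NOT prime.

No, 810 is not prime


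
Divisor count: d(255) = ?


255 = 3^1 × 5^1 × 17^1
d(255) = (1+1) × (1+1) × (1+1) = 8

8 divisors


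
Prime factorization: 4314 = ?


4314 / 2 = 2157
2157 / 3 = 719
719 / 719 = 1
4314 = 2 × 3 × 719


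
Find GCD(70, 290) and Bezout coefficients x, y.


Tabular extended Euclidean (each row: r = 70*s + 290*t):
r=70, s=1, t=0
r=290, s=0, t=1
q=0: r=70, s=1, t=0   [70*(1) + 290*(0) = 70]
q=4: r=10, s=-4, t=1   [70*(-4) + 290*(1) = 10]
q=7: r=0, s=29, t=-7   [70*(29) + 290*(-7) = 0]
GCD = 10; from the row with r=10: x=-4, y=1
Check: 70*(-4) + 290*(1) = -280 + 290 = 10

GCD = 10, x = -4, y = 1


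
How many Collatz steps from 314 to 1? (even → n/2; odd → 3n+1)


314 → 157 → 472 → 236 → 118 → 59 → 178 → 89 → 268 → 134 → 67 → 202 → 101 → 304 → 152 → 76 → 38 → 19 → 58 → 29 → 88 → 44 → 22 → 11 → 34 → 17 → 52 → 26 → 13 → 40 → 20 → 10 → 5 → 16 → 8 → 4 → 2 → 1
Total steps = 37

37 steps


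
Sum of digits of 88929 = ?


8 + 8 + 9 + 2 + 9 = 36


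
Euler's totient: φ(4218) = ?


4218 = 2 × 3 × 19 × 37
Prime factors: 2, 3, 19, 37
φ(4218) = 4218 × (1-1/2) × (1-1/3) × (1-1/19) × (1-1/37)
= 4218 × 1/2 × 2/3 × 18/19 × 36/37 = 1296

φ(4218) = 1296


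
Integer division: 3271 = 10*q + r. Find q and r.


3271 = 10 * 327 + 1
Check: 3270 + 1 = 3271

q = 327, r = 1


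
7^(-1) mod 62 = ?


Use the extended Euclidean algorithm on (62, 7); each row r = 62*s + 7*t:
r=62, s=1, t=0
r=7, s=0, t=1
q=8: r=6, s=1, t=-8   [62*(1) + 7*(-8) = 6]
q=1: r=1, s=-1, t=9   [62*(-1) + 7*(9) = 1]
q=6: r=0, s=7, t=-62   [62*(7) + 7*(-62) = 0]
GCD = 1 with t = 9, so 7*(9) ≡ 1 (mod 62)
Inverse = 9 mod 62 = 9
Check: 7 * 9 = 63 ≡ 1 (mod 62)

7^(-1) ≡ 9 (mod 62)


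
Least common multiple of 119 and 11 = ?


GCD(119, 11) = 1
LCM = 119*11/1 = 1309/1 = 1309

LCM = 1309


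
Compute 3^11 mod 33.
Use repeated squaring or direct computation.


3^1 mod 33 = 3
3^2 mod 33 = 9
3^3 mod 33 = 27
3^4 mod 33 = 15
3^5 mod 33 = 12
3^6 mod 33 = 3
3^7 mod 33 = 9
3^8 mod 33 = 27
3^9 mod 33 = 15
3^10 mod 33 = 12
3^11 mod 33 = 3


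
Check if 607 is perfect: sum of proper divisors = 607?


Proper divisors of 607: 1
Sum = 1 = 1

No, 607 is not perfect (1 ≠ 607)


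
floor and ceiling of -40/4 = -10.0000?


-40/4 = -10.0000
floor = -10
ceil = -10

floor = -10, ceil = -10


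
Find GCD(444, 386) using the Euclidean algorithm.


444 = 1 * 386 + 58
386 = 6 * 58 + 38
58 = 1 * 38 + 20
38 = 1 * 20 + 18
20 = 1 * 18 + 2
18 = 9 * 2 + 0
GCD = 2


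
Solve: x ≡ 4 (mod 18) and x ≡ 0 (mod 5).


M = 18*5 = 90
M1 = M/18 = 5, M2 = M/5 = 18
M1^(-1) mod 18 = 11, M2^(-1) mod 5 = 2
x = 4*5*11 + 0*18*2 = 220
220 mod 90 = 40
Check: 40 mod 18 = 4 ✓, 40 mod 5 = 0 ✓

x ≡ 40 (mod 90)


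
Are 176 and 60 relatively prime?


Euclidean algorithm:
176 = 2 * 60 + 56
60 = 1 * 56 + 4
56 = 14 * 4 + 0
GCD(176, 60) = 4

No, not coprime (GCD = 4)


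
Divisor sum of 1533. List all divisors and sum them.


Divisors of 1533: 1, 3, 7, 21, 73, 219, 511, 1533
Sum = 1 + 3 + 7 + 21 + 73 + 219 + 511 + 1533 = 2368

σ(1533) = 2368


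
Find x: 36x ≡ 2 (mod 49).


GCD(36, 49) = 1, unique solution
a^(-1) mod 49 = 15
x = 15 * 2 mod 49 = 30

x ≡ 30 (mod 49)


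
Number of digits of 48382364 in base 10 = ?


48382364 has 8 digits in base 10
floor(log10(48382364)) + 1 = floor(7.6847) + 1 = 8

8 digits (base 10)


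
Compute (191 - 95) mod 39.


191 - 95 = 96
96 mod 39 = 18


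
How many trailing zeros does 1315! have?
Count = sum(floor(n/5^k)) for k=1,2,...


floor(1315/5) = 263
floor(1315/25) = 52
floor(1315/125) = 10
floor(1315/625) = 2
Total = 327

327 trailing zeros


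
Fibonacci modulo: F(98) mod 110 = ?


F(k) mod 110 for k=1..98:
1, 1, 2, 3, 5, 8, 13, 21, 34, 55, 89, 34, 13, 47, 60, 107, 57, 54, 1, 55, 56, 1, 57, 58, 5, 63, 68, 21, 89, 0, 89, 89, 68, 47, 5, 52, 57, 109, 56, 55, 1, 56, 57, 3, 60, 63, 13, 76, 89, 55, 34, 89, 13, 102, 5, 107, 2, 109, 1, 0, 1, 1, 2, 3, 5, 8, 13, 21, 34, 55, 89, 34, 13, 47, 60, 107, 57, 54, 1, 55, 56, 1, 57, 58, 5, 63, 68, 21, 89, 0, 89, 89, 68, 47, 5, 52, 57, 109
F(98) mod 110 = 109


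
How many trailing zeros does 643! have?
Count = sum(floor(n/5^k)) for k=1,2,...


floor(643/5) = 128
floor(643/25) = 25
floor(643/125) = 5
floor(643/625) = 1
Total = 159

159 trailing zeros


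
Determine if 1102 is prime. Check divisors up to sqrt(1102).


1102 / 2 = 551 (exact division)
1102 is NOT prime.

No, 1102 is not prime


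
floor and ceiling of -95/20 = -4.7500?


-95/20 = -4.7500
floor = -5
ceil = -4

floor = -5, ceil = -4


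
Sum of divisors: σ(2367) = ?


Divisors of 2367: 1, 3, 9, 263, 789, 2367
Sum = 1 + 3 + 9 + 263 + 789 + 2367 = 3432

σ(2367) = 3432


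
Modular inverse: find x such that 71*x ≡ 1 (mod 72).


Use the extended Euclidean algorithm on (72, 71); each row r = 72*s + 71*t:
r=72, s=1, t=0
r=71, s=0, t=1
q=1: r=1, s=1, t=-1   [72*(1) + 71*(-1) = 1]
q=71: r=0, s=-71, t=72   [72*(-71) + 71*(72) = 0]
GCD = 1 with t = -1, so 71*(-1) ≡ 1 (mod 72)
Inverse = -1 mod 72 = 71
Check: 71 * 71 = 5041 ≡ 1 (mod 72)

71^(-1) ≡ 71 (mod 72)


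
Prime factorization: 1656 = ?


1656 / 2 = 828
828 / 2 = 414
414 / 2 = 207
207 / 3 = 69
69 / 3 = 23
23 / 23 = 1
1656 = 2^3 × 3^2 × 23


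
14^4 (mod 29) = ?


14^1 mod 29 = 14
14^2 mod 29 = 22
14^3 mod 29 = 18
14^4 mod 29 = 20


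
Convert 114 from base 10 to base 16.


114 (base 10) = 114 (decimal)
114 (decimal) = 72 (base 16)


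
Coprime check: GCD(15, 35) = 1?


Euclidean algorithm:
35 = 2 * 15 + 5
15 = 3 * 5 + 0
GCD(15, 35) = 5

No, not coprime (GCD = 5)


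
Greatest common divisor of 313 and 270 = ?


313 = 1 * 270 + 43
270 = 6 * 43 + 12
43 = 3 * 12 + 7
12 = 1 * 7 + 5
7 = 1 * 5 + 2
5 = 2 * 2 + 1
2 = 2 * 1 + 0
GCD = 1


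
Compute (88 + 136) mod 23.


88 + 136 = 224
224 mod 23 = 17


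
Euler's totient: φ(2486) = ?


2486 = 2 × 11 × 113
Prime factors: 2, 11, 113
φ(2486) = 2486 × (1-1/2) × (1-1/11) × (1-1/113)
= 2486 × 1/2 × 10/11 × 112/113 = 1120

φ(2486) = 1120


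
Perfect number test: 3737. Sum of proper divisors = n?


Proper divisors of 3737: 1, 37, 101
Sum = 1 + 37 + 101 = 139

No, 3737 is not perfect (139 ≠ 3737)


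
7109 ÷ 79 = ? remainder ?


7109 = 79 * 89 + 78
Check: 7031 + 78 = 7109

q = 89, r = 78


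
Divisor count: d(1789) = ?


1789 = 1789^1
d(1789) = (1+1) = 2

2 divisors


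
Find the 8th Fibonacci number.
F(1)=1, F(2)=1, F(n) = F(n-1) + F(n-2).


Sequence: 1, 1, 2, 3, 5, 8, 13, 21
F(8) = 21


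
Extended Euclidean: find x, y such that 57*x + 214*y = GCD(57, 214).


Tabular extended Euclidean (each row: r = 57*s + 214*t):
r=57, s=1, t=0
r=214, s=0, t=1
q=0: r=57, s=1, t=0   [57*(1) + 214*(0) = 57]
q=3: r=43, s=-3, t=1   [57*(-3) + 214*(1) = 43]
q=1: r=14, s=4, t=-1   [57*(4) + 214*(-1) = 14]
q=3: r=1, s=-15, t=4   [57*(-15) + 214*(4) = 1]
q=14: r=0, s=214, t=-57   [57*(214) + 214*(-57) = 0]
GCD = 1; from the row with r=1: x=-15, y=4
Check: 57*(-15) + 214*(4) = -855 + 856 = 1

GCD = 1, x = -15, y = 4


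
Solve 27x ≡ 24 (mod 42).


GCD(27, 42) = 3 divides 24
Divide: 9x ≡ 8 (mod 14)
x ≡ 4 (mod 14)


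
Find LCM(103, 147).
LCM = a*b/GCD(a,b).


GCD(103, 147) = 1
LCM = 103*147/1 = 15141/1 = 15141

LCM = 15141


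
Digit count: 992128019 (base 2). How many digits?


992128019 in base 2 = 111011001000101010110000010011
Number of digits = 30

30 digits (base 2)


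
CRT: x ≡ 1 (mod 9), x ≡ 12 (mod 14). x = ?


M = 9*14 = 126
M1 = M/9 = 14, M2 = M/14 = 9
M1^(-1) mod 9 = 2, M2^(-1) mod 14 = 11
x = 1*14*2 + 12*9*11 = 1216
1216 mod 126 = 82
Check: 82 mod 9 = 1 ✓, 82 mod 14 = 12 ✓

x ≡ 82 (mod 126)


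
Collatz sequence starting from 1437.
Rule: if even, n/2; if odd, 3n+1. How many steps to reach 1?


1437 → 4312 → 2156 → 1078 → 539 → 1618 → 809 → 2428 → 1214 → 607 → 1822 → 911 → 2734 → 1367 → 4102 → 2051 → 6154 → 3077 → 9232 → 4616 → 2308 → 1154 → 577 → 1732 → 866 → 433 → 1300 → 650 → 325 → 976 → 488 → 244 → 122 → 61 → 184 → 92 → 46 → 23 → 70 → 35 → 106 → 53 → 160 → 80 → 40 → 20 → 10 → 5 → 16 → 8 → 4 → 2 → 1
Total steps = 52

52 steps


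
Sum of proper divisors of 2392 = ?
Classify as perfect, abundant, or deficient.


Proper divisors: 1, 2, 4, 8, 13, 23, 26, 46, 52, 92, 104, 184, 299, 598, 1196
Sum = 1 + 2 + 4 + 8 + 13 + 23 + 26 + 46 + 52 + 92 + 104 + 184 + 299 + 598 + 1196 = 2648
2648 > 2392 → abundant

s(2392) = 2648 (abundant)


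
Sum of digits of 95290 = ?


9 + 5 + 2 + 9 + 0 = 25


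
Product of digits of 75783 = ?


7 × 5 × 7 × 8 × 3 = 5880


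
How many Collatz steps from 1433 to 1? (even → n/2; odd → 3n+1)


1433 → 4300 → 2150 → 1075 → 3226 → 1613 → 4840 → 2420 → 1210 → 605 → 1816 → 908 → 454 → 227 → 682 → 341 → 1024 → 512 → 256 → 128 → 64 → 32 → 16 → 8 → 4 → 2 → 1
Total steps = 26

26 steps


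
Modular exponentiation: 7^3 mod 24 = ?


7^1 mod 24 = 7
7^2 mod 24 = 1
7^3 mod 24 = 7


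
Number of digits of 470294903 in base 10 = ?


470294903 has 9 digits in base 10
floor(log10(470294903)) + 1 = floor(8.6724) + 1 = 9

9 digits (base 10)


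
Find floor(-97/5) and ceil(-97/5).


-97/5 = -19.4000
floor = -20
ceil = -19

floor = -20, ceil = -19


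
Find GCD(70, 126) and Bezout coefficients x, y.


Tabular extended Euclidean (each row: r = 70*s + 126*t):
r=70, s=1, t=0
r=126, s=0, t=1
q=0: r=70, s=1, t=0   [70*(1) + 126*(0) = 70]
q=1: r=56, s=-1, t=1   [70*(-1) + 126*(1) = 56]
q=1: r=14, s=2, t=-1   [70*(2) + 126*(-1) = 14]
q=4: r=0, s=-9, t=5   [70*(-9) + 126*(5) = 0]
GCD = 14; from the row with r=14: x=2, y=-1
Check: 70*(2) + 126*(-1) = 140 - 126 = 14

GCD = 14, x = 2, y = -1


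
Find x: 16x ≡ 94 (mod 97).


GCD(16, 97) = 1, unique solution
a^(-1) mod 97 = 91
x = 91 * 94 mod 97 = 18

x ≡ 18 (mod 97)


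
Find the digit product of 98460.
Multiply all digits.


9 × 8 × 4 × 6 × 0 = 0


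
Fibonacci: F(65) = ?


Sequence: 1, 1, 2, 3, 5, 8, 13, 21, 34, 55, 89, 144, 233, 377, 610, 987, 1597, 2584, 4181, 6765, 10946, 17711, 28657, 46368, 75025, 121393, 196418, 317811, 514229, 832040, 1346269, 2178309, 3524578, 5702887, 9227465, 14930352, 24157817, 39088169, 63245986, 102334155, 165580141, 267914296, 433494437, 701408733, 1134903170, 1836311903, 2971215073, 4807526976, 7778742049, 12586269025, 20365011074, 32951280099, 53316291173, 86267571272, 139583862445, 225851433717, 365435296162, 591286729879, 956722026041, 1548008755920, 2504730781961, 4052739537881, 6557470319842, 10610209857723, 17167680177565
F(65) = 17167680177565


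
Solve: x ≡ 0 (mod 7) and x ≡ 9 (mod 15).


M = 7*15 = 105
M1 = M/7 = 15, M2 = M/15 = 7
M1^(-1) mod 7 = 1, M2^(-1) mod 15 = 13
x = 0*15*1 + 9*7*13 = 819
819 mod 105 = 84
Check: 84 mod 7 = 0 ✓, 84 mod 15 = 9 ✓

x ≡ 84 (mod 105)


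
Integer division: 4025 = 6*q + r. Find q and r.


4025 = 6 * 670 + 5
Check: 4020 + 5 = 4025

q = 670, r = 5


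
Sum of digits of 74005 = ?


7 + 4 + 0 + 0 + 5 = 16


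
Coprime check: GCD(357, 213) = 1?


Euclidean algorithm:
357 = 1 * 213 + 144
213 = 1 * 144 + 69
144 = 2 * 69 + 6
69 = 11 * 6 + 3
6 = 2 * 3 + 0
GCD(357, 213) = 3

No, not coprime (GCD = 3)


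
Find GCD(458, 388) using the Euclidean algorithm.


458 = 1 * 388 + 70
388 = 5 * 70 + 38
70 = 1 * 38 + 32
38 = 1 * 32 + 6
32 = 5 * 6 + 2
6 = 3 * 2 + 0
GCD = 2


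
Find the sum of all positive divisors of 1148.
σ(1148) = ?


Divisors of 1148: 1, 2, 4, 7, 14, 28, 41, 82, 164, 287, 574, 1148
Sum = 1 + 2 + 4 + 7 + 14 + 28 + 41 + 82 + 164 + 287 + 574 + 1148 = 2352

σ(1148) = 2352


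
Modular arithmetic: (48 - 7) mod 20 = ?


48 - 7 = 41
41 mod 20 = 1


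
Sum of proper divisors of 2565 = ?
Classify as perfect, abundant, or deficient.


Proper divisors: 1, 3, 5, 9, 15, 19, 27, 45, 57, 95, 135, 171, 285, 513, 855
Sum = 1 + 3 + 5 + 9 + 15 + 19 + 27 + 45 + 57 + 95 + 135 + 171 + 285 + 513 + 855 = 2235
2235 < 2565 → deficient

s(2565) = 2235 (deficient)


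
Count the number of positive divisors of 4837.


4837 = 7^1 × 691^1
d(4837) = (1+1) × (1+1) = 4

4 divisors


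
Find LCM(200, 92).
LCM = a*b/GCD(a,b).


GCD(200, 92) = 4
LCM = 200*92/4 = 18400/4 = 4600

LCM = 4600


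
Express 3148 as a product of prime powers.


3148 / 2 = 1574
1574 / 2 = 787
787 / 787 = 1
3148 = 2^2 × 787
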